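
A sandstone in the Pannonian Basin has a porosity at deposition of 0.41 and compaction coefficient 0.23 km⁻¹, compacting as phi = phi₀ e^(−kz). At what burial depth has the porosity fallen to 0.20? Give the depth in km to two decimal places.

3.12 km

Invert Athy's law: z = ln(phi₀/phi) / k
z = ln(0.41/0.2) / 0.23 = ln(2.05) / 0.23 = 0.7178 / 0.23 = 3.121 km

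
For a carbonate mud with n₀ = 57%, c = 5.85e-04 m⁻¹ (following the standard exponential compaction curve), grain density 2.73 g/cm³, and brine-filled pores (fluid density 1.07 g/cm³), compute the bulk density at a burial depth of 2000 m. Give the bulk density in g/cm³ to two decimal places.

2.44 g/cm³

Working in km (1 km = 1000 m; c in km⁻¹ = c in m⁻¹ × 1000):
Porosity at depth: n = 0.57·exp(−0.585×2) = 0.57×0.3104 = 0.1769
Bulk density: ρ_b = (1−n)ρ_g + n·ρ_f = 0.8231×2.73 + 0.1769×1.07
       = 2.247 + 0.189 = 2.436 g/cm³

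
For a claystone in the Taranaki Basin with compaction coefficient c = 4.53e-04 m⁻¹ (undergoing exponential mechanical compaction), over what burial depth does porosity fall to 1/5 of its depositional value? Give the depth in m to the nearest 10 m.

Working in km (1 km = 1000 m; c in km⁻¹ = c in m⁻¹ × 1000):
phi/phi₀ = 1/5 ⇒ exp(−c·Z) = 1/5 ⇒ Z = ln(5) / c
Z = 1.6094 / 0.453 = 3.553 km

3550 m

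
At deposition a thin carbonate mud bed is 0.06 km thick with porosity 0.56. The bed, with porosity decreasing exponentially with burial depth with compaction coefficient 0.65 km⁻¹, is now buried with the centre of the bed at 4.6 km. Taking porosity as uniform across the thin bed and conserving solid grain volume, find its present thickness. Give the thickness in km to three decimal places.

0.027 km

Porosity at 4.6 km: φ = 0.56·exp(−0.65×4.6) = 0.0282
Solid-volume conservation: h(1−φ) = h₀(1−φ₀) ⇒ h = h₀·(1−φ₀)/(1−φ)
h = 0.06 × (1 − 0.56)/(1 − 0.0282) = 0.06 × 0.4527 = 0.0272 km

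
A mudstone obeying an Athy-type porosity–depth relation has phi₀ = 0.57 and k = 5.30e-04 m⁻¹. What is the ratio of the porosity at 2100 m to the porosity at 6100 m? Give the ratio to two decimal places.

Working in km (1 km = 1000 m; k in km⁻¹ = k in m⁻¹ × 1000):
phi(d₁)/phi(d₂) = e^(−k·d₁)/e^(−k·d₂) = e^{k(d₂−d₁)}
= exp(0.53 × 4) = exp(2.12) = 8.3311

8.33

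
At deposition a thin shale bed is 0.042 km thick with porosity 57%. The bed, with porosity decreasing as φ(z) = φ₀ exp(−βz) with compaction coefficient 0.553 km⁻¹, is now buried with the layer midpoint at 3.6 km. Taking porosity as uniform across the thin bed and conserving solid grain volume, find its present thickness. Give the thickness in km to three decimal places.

0.020 km

Porosity at 3.6 km: φ = 0.57·exp(−0.553×3.6) = 0.0779
Solid-volume conservation: h(1−φ) = h₀(1−φ₀) ⇒ h = h₀·(1−φ₀)/(1−φ)
h = 0.042 × (1 − 0.57)/(1 − 0.0779) = 0.042 × 0.4663 = 0.0196 km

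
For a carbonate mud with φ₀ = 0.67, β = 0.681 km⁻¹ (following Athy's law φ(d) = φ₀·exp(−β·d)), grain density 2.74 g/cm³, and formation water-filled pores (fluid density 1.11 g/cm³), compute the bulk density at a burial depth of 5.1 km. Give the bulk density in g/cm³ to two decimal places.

2.71 g/cm³

Porosity at depth: φ = 0.67·exp(−0.681×5.1) = 0.67×0.0310 = 0.0208
Bulk density: ρ_b = (1−φ)ρ_g + φ·ρ_f = 0.9792×2.74 + 0.0208×1.11
       = 2.683 + 0.023 = 2.706 g/cm³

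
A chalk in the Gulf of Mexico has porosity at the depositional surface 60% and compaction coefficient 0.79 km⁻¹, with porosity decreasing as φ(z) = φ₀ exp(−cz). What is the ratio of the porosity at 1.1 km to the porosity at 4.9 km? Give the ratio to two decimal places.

φ(z₁)/φ(z₂) = e^(−c·z₁)/e^(−c·z₂) = e^{c(z₂−z₁)}
= exp(0.79 × 3.8) = exp(3.002) = 20.1257

20.13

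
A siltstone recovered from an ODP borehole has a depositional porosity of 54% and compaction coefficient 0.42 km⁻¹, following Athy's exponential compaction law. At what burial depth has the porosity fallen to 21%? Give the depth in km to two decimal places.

2.25 km

Invert Athy's law: d = ln(φ₀/φ) / β
d = ln(0.54/0.21) / 0.42 = ln(2.571) / 0.42 = 0.9445 / 0.42 = 2.249 km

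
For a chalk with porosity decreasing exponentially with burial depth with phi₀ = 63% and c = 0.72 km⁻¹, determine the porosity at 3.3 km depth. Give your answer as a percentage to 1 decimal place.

5.9%

phi = phi₀·exp(−c·Z) = 0.63 × exp(−0.72 × 3.3) = 0.63 × exp(−2.376)
  = 0.63 × 0.0929 = 0.0585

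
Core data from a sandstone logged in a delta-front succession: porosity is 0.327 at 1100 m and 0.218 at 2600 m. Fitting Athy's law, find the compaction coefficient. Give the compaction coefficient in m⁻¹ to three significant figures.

Working in km (1 km = 1000 m; k in km⁻¹ = k in m⁻¹ × 1000):
Athy: phi(z) = phi₀ e^(−kz) ⇒ phi₁/phi₂ = e^{k(z₂−z₁)} ⇒ k = ln(phi₁/phi₂)/(z₂−z₁)
k = ln(0.327/0.218) / (2.6 − 1.1) = ln(1.5) / 1.5 = 0.4055 / 1.5 = 0.2703 km⁻¹

0.000270 m⁻¹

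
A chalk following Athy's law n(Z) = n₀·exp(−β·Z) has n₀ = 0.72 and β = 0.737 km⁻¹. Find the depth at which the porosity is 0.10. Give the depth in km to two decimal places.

Invert Athy's law: Z = ln(n₀/n) / β
Z = ln(0.72/0.1) / 0.737 = ln(7.2) / 0.737 = 1.9741 / 0.737 = 2.679 km

2.68 km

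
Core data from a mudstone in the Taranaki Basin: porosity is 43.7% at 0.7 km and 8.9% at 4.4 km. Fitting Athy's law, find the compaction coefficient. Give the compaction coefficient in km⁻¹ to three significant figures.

Athy: phi(z) = phi₀ e^(−βz) ⇒ phi₁/phi₂ = e^{β(z₂−z₁)} ⇒ β = ln(phi₁/phi₂)/(z₂−z₁)
β = ln(0.437/0.089) / (4.4 − 0.7) = ln(4.91) / 3.7 = 1.5913 / 3.7 = 0.4301 km⁻¹

0.430 km⁻¹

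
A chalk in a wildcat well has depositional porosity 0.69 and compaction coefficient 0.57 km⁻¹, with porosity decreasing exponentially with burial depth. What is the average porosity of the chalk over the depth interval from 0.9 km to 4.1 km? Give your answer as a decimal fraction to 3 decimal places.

0.190

⟨phi⟩ = (1/(d₂−d₁)) ∫ phi₀ e^(−kd) dd = phi₀·(e^(−k·d₁) − e^(−k·d₂)) / (k·(d₂−d₁))
e^(−0.57×0.9) = 0.5987; e^(−0.57×4.1) = 0.0966
⟨phi⟩ = 0.69 × (0.5987 − 0.0966) / (0.57 × 3.2) = 0.69 × 0.2753 = 0.1899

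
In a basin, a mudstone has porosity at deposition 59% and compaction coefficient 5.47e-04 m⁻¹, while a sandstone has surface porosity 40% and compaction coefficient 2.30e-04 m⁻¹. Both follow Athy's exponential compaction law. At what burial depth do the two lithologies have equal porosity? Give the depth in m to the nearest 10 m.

1230 m

Working in km (1 km = 1000 m; β in km⁻¹ = β in m⁻¹ × 1000):
Set n₀ₐ e^(−βₐZ) = n₀ᵦ e^(−βᵦZ) ⇒ ln(n₀ₐ/n₀ᵦ) = (βₐ − βᵦ)·Z
Z = ln(0.59/0.4) / (0.547 − 0.23) = 0.3887 / 0.317 = 1.226 km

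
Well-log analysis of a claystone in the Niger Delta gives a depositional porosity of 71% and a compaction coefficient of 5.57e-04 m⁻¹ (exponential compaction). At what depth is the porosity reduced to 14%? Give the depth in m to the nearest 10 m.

2910 m

Working in km (1 km = 1000 m; β in km⁻¹ = β in m⁻¹ × 1000):
Invert Athy's law: Z = ln(phi₀/phi) / β
Z = ln(0.71/0.14) / 0.557 = ln(5.071) / 0.557 = 1.6236 / 0.557 = 2.915 km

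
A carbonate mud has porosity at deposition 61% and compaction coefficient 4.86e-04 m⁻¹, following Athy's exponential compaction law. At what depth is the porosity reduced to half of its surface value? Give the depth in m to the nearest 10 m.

Working in km (1 km = 1000 m; k in km⁻¹ = k in m⁻¹ × 1000):
φ/φ₀ = 1/2 ⇒ exp(−k·d) = 1/2 ⇒ d = ln(2) / k
d = 0.6931 / 0.486 = 1.426 km

1430 m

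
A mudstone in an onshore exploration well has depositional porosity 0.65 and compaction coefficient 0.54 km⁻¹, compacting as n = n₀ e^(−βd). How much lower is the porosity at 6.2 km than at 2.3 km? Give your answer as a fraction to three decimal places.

n(2.3) = 0.65·e^(−0.54×2.3) = 0.1877
n(6.2) = 0.65·e^(−0.54×6.2) = 0.0229
Δn = 0.1877 − 0.0229 = 0.1649

0.165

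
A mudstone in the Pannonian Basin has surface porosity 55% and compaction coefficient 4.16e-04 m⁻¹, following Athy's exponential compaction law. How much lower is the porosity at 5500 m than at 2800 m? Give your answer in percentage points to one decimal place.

Working in km (1 km = 1000 m; β in km⁻¹ = β in m⁻¹ × 1000):
n(2.8) = 0.55·e^(−0.416×2.8) = 0.1716
n(5.5) = 0.55·e^(−0.416×5.5) = 0.0558
Δn = 0.1716 − 0.0558 = 0.1158

11.6 percentage points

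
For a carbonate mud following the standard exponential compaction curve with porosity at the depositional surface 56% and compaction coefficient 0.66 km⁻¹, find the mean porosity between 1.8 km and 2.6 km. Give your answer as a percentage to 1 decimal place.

13.3%

⟨phi⟩ = (1/(z₂−z₁)) ∫ phi₀ e^(−cz) dz = phi₀·(e^(−c·z₁) − e^(−c·z₂)) / (c·(z₂−z₁))
e^(−0.66×1.8) = 0.3048; e^(−0.66×2.6) = 0.1798
⟨phi⟩ = 0.56 × (0.3048 − 0.1798) / (0.66 × 0.8) = 0.56 × 0.2368 = 0.1326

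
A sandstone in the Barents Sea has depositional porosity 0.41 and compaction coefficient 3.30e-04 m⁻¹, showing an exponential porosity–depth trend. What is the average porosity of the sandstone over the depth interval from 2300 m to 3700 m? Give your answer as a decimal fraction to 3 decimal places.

0.154

Working in km (1 km = 1000 m; β in km⁻¹ = β in m⁻¹ × 1000):
⟨phi⟩ = (1/(z₂−z₁)) ∫ phi₀ e^(−βz) dz = phi₀·(e^(−β·z₁) − e^(−β·z₂)) / (β·(z₂−z₁))
e^(−0.33×2.3) = 0.4681; e^(−0.33×3.7) = 0.2949
⟨phi⟩ = 0.41 × (0.4681 − 0.2949) / (0.33 × 1.4) = 0.41 × 0.3749 = 0.1537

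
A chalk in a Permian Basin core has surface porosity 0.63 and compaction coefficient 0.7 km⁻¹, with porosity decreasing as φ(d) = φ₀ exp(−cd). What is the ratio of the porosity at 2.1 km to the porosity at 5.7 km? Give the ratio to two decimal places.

12.43

φ(d₁)/φ(d₂) = e^(−c·d₁)/e^(−c·d₂) = e^{c(d₂−d₁)}
= exp(0.7 × 3.6) = exp(2.52) = 12.4286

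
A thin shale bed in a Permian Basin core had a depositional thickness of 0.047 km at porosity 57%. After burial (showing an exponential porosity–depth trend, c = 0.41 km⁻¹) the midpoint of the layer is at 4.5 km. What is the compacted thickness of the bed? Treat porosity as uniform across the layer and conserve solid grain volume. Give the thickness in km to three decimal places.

Porosity at 4.5 km: n = 0.57·exp(−0.41×4.5) = 0.0901
Solid-volume conservation: h(1−n) = h₀(1−n₀) ⇒ h = h₀·(1−n₀)/(1−n)
h = 0.047 × (1 − 0.57)/(1 − 0.0901) = 0.047 × 0.4726 = 0.0222 km

0.022 km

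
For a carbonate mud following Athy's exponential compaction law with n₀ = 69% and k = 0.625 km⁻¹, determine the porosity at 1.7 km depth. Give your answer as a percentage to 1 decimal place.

n = n₀·exp(−k·Z) = 0.69 × exp(−0.625 × 1.7) = 0.69 × exp(−1.062)
  = 0.69 × 0.3456 = 0.2385

23.8%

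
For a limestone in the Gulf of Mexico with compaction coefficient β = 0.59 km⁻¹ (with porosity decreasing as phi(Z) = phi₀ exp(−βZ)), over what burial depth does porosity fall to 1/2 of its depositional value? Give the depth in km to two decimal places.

1.17 km

phi/phi₀ = 1/2 ⇒ exp(−β·Z) = 1/2 ⇒ Z = ln(2) / β
Z = 0.6931 / 0.59 = 1.175 km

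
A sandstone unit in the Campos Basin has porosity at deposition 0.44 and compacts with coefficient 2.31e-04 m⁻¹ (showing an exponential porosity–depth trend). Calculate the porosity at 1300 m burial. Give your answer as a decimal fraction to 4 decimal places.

0.3259

Working in km (1 km = 1000 m; k in km⁻¹ = k in m⁻¹ × 1000):
phi = phi₀·exp(−k·Z) = 0.44 × exp(−0.231 × 1.3) = 0.44 × exp(−0.3003)
  = 0.44 × 0.7406 = 0.3259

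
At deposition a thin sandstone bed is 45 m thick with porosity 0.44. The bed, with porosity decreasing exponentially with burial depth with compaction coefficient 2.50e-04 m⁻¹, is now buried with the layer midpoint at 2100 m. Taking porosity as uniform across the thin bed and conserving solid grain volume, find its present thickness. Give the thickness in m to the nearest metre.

Working in km (1 km = 1000 m; c in km⁻¹ = c in m⁻¹ × 1000):
Porosity at 2.1 km: n = 0.44·exp(−0.25×2.1) = 0.2603
Solid-volume conservation: h(1−n) = h₀(1−n₀) ⇒ h = h₀·(1−n₀)/(1−n)
h = 0.045 × (1 − 0.44)/(1 − 0.2603) = 0.045 × 0.7570 = 0.0341 km

34 m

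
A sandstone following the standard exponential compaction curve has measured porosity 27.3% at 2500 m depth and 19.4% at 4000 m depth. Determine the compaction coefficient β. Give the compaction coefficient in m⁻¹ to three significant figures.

0.000228 m⁻¹

Working in km (1 km = 1000 m; β in km⁻¹ = β in m⁻¹ × 1000):
Athy: n(z) = n₀ e^(−βz) ⇒ n₁/n₂ = e^{β(z₂−z₁)} ⇒ β = ln(n₁/n₂)/(z₂−z₁)
β = ln(0.273/0.194) / (4 − 2.5) = ln(1.407) / 1.5 = 0.3416 / 1.5 = 0.2277 km⁻¹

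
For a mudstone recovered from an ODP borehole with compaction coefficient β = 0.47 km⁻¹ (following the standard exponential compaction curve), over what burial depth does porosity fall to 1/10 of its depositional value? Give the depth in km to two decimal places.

φ/φ₀ = 1/10 ⇒ exp(−β·z) = 1/10 ⇒ z = ln(10) / β
z = 2.3026 / 0.47 = 4.899 km

4.90 km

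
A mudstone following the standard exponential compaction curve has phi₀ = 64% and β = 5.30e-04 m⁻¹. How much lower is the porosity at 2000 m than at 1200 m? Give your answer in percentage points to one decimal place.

Working in km (1 km = 1000 m; β in km⁻¹ = β in m⁻¹ × 1000):
phi(1.2) = 0.64·e^(−0.53×1.2) = 0.3388
phi(2) = 0.64·e^(−0.53×2) = 0.2217
Δphi = 0.3388 − 0.2217 = 0.1171

11.7 percentage points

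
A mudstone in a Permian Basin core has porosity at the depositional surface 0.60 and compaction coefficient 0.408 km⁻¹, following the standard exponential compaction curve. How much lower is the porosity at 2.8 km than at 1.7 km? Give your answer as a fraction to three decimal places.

0.108

n(1.7) = 0.6·e^(−0.408×1.7) = 0.2999
n(2.8) = 0.6·e^(−0.408×2.8) = 0.1914
Δn = 0.2999 − 0.1914 = 0.1084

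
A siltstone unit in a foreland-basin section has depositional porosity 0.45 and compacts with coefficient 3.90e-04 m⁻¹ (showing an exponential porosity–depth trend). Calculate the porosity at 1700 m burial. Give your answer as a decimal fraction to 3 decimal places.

Working in km (1 km = 1000 m; k in km⁻¹ = k in m⁻¹ × 1000):
φ = φ₀·exp(−k·d) = 0.45 × exp(−0.39 × 1.7) = 0.45 × exp(−0.663)
  = 0.45 × 0.5153 = 0.2319

0.232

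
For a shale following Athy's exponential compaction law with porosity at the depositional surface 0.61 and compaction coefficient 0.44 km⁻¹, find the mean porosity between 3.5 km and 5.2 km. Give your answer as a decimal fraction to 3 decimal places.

⟨phi⟩ = (1/(d₂−d₁)) ∫ phi₀ e^(−cd) dd = phi₀·(e^(−c·d₁) − e^(−c·d₂)) / (c·(d₂−d₁))
e^(−0.44×3.5) = 0.2144; e^(−0.44×5.2) = 0.1015
⟨phi⟩ = 0.61 × (0.2144 − 0.1015) / (0.44 × 1.7) = 0.61 × 0.1510 = 0.0921

0.092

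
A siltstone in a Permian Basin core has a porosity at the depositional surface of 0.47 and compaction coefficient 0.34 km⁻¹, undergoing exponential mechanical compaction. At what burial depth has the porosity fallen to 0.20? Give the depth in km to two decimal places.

Invert Athy's law: Z = ln(φ₀/φ) / k
Z = ln(0.47/0.2) / 0.34 = ln(2.35) / 0.34 = 0.8544 / 0.34 = 2.513 km

2.51 km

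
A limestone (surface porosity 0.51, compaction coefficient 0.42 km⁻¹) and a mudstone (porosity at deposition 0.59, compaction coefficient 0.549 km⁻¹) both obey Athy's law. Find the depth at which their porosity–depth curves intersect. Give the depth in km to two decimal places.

1.13 km

Set φ₀ₐ e^(−cₐz) = φ₀ᵦ e^(−cᵦz) ⇒ ln(φ₀ₐ/φ₀ᵦ) = (cₐ − cᵦ)·z
z = ln(0.51/0.59) / (0.42 − 0.549) = -0.1457 / -0.129 = 1.130 km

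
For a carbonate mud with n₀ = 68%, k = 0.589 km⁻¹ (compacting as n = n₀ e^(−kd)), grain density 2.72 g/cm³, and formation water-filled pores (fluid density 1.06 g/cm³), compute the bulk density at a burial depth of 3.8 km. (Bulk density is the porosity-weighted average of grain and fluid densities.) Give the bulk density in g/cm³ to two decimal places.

Porosity at depth: n = 0.68·exp(−0.589×3.8) = 0.68×0.1067 = 0.0725
Bulk density: ρ_b = (1−n)ρ_g + n·ρ_f = 0.9275×2.72 + 0.0725×1.06
       = 2.523 + 0.077 = 2.600 g/cm³

2.60 g/cm³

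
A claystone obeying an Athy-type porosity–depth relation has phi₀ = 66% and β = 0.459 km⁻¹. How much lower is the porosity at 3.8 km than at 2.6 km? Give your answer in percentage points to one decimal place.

phi(2.6) = 0.66·e^(−0.459×2.6) = 0.2001
phi(3.8) = 0.66·e^(−0.459×3.8) = 0.1154
Δphi = 0.2001 − 0.1154 = 0.0847

8.5 percentage points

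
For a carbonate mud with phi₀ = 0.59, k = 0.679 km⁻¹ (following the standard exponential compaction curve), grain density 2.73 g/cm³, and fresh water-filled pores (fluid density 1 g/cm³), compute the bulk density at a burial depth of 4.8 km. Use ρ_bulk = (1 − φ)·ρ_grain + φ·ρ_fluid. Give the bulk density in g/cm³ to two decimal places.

2.69 g/cm³

Porosity at depth: phi = 0.59·exp(−0.679×4.8) = 0.59×0.0384 = 0.0227
Bulk density: ρ_b = (1−phi)ρ_g + phi·ρ_f = 0.9773×2.73 + 0.0227×1
       = 2.668 + 0.023 = 2.691 g/cm³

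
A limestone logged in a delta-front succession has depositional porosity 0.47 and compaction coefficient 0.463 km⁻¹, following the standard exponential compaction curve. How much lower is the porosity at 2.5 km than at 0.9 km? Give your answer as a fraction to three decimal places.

0.162

φ(0.9) = 0.47·e^(−0.463×0.9) = 0.3098
φ(2.5) = 0.47·e^(−0.463×2.5) = 0.1477
Δφ = 0.3098 − 0.1477 = 0.1621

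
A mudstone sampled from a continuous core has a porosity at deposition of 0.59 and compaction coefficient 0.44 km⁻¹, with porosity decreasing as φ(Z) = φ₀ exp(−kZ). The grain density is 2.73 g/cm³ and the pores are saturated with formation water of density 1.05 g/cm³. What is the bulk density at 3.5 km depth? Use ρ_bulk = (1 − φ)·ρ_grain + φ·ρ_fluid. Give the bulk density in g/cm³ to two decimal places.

Porosity at depth: φ = 0.59·exp(−0.44×3.5) = 0.59×0.2144 = 0.1265
Bulk density: ρ_b = (1−φ)ρ_g + φ·ρ_f = 0.8735×2.73 + 0.1265×1.05
       = 2.385 + 0.133 = 2.518 g/cm³

2.52 g/cm³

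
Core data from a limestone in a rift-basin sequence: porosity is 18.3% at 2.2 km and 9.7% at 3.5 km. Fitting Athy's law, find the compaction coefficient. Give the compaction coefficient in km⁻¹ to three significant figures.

0.488 km⁻¹

Athy: phi(Z) = phi₀ e^(−kZ) ⇒ phi₁/phi₂ = e^{k(Z₂−Z₁)} ⇒ k = ln(phi₁/phi₂)/(Z₂−Z₁)
k = ln(0.183/0.097) / (3.5 − 2.2) = ln(1.887) / 1.3 = 0.6348 / 1.3 = 0.4883 km⁻¹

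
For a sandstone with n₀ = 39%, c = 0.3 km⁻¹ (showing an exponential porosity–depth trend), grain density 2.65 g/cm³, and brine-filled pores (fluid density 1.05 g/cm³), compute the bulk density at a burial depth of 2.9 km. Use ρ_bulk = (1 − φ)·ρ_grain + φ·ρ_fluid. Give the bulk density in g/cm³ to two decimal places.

Porosity at depth: n = 0.39·exp(−0.3×2.9) = 0.39×0.4190 = 0.1634
Bulk density: ρ_b = (1−n)ρ_g + n·ρ_f = 0.8366×2.65 + 0.1634×1.05
       = 2.217 + 0.172 = 2.389 g/cm³

2.39 g/cm³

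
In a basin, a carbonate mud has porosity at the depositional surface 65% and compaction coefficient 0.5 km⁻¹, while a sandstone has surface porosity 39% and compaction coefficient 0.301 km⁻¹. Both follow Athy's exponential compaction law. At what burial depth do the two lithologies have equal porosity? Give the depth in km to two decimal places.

2.57 km

Set phi₀ₐ e^(−βₐZ) = phi₀ᵦ e^(−βᵦZ) ⇒ ln(phi₀ₐ/phi₀ᵦ) = (βₐ − βᵦ)·Z
Z = ln(0.65/0.39) / (0.5 − 0.301) = 0.5108 / 0.199 = 2.567 km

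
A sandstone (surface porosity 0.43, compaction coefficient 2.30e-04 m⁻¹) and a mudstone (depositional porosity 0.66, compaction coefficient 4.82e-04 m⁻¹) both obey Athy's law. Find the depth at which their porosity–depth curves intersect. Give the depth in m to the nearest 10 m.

1700 m

Working in km (1 km = 1000 m; k in km⁻¹ = k in m⁻¹ × 1000):
Set n₀ₐ e^(−kₐZ) = n₀ᵦ e^(−kᵦZ) ⇒ ln(n₀ₐ/n₀ᵦ) = (kₐ − kᵦ)·Z
Z = ln(0.43/0.66) / (0.23 − 0.482) = -0.4285 / -0.252 = 1.700 km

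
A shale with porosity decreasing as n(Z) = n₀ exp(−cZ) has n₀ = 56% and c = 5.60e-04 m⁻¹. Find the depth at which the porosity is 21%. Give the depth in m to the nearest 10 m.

Working in km (1 km = 1000 m; c in km⁻¹ = c in m⁻¹ × 1000):
Invert Athy's law: Z = ln(n₀/n) / c
Z = ln(0.56/0.21) / 0.56 = ln(2.667) / 0.56 = 0.9808 / 0.56 = 1.751 km

1750 m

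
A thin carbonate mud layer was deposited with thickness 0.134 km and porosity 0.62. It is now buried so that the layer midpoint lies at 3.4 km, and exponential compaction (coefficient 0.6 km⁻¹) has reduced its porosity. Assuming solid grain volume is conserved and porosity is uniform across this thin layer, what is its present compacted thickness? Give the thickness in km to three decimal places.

Porosity at 3.4 km: phi = 0.62·exp(−0.6×3.4) = 0.0806
Solid-volume conservation: h(1−phi) = h₀(1−phi₀) ⇒ h = h₀·(1−phi₀)/(1−phi)
h = 0.134 × (1 − 0.62)/(1 − 0.0806) = 0.134 × 0.4133 = 0.0554 km

0.055 km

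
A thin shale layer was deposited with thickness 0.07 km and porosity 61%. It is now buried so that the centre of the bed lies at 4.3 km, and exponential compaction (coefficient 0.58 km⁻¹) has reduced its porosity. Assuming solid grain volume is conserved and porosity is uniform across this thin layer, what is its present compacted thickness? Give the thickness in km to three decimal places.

0.029 km

Porosity at 4.3 km: φ = 0.61·exp(−0.58×4.3) = 0.0504
Solid-volume conservation: h(1−φ) = h₀(1−φ₀) ⇒ h = h₀·(1−φ₀)/(1−φ)
h = 0.07 × (1 − 0.61)/(1 − 0.0504) = 0.07 × 0.4107 = 0.0287 km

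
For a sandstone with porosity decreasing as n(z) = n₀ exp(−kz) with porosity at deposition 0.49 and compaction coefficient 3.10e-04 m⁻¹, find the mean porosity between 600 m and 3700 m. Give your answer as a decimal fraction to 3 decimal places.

0.261

Working in km (1 km = 1000 m; k in km⁻¹ = k in m⁻¹ × 1000):
⟨n⟩ = (1/(z₂−z₁)) ∫ n₀ e^(−kz) dz = n₀·(e^(−k·z₁) − e^(−k·z₂)) / (k·(z₂−z₁))
e^(−0.31×0.6) = 0.8303; e^(−0.31×3.7) = 0.3176
⟨n⟩ = 0.49 × (0.8303 − 0.3176) / (0.31 × 3.1) = 0.49 × 0.5335 = 0.2614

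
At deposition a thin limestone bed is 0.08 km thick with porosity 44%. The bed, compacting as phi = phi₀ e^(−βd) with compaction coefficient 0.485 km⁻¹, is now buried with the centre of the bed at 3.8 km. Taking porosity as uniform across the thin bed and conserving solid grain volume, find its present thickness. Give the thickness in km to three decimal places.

Porosity at 3.8 km: phi = 0.44·exp(−0.485×3.8) = 0.0697
Solid-volume conservation: h(1−phi) = h₀(1−phi₀) ⇒ h = h₀·(1−phi₀)/(1−phi)
h = 0.08 × (1 − 0.44)/(1 − 0.0697) = 0.08 × 0.6019 = 0.0482 km

0.048 km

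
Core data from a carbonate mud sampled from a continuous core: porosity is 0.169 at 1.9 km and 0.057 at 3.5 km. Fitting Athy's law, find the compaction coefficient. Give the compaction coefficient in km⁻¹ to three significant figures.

0.679 km⁻¹

Athy: phi(z) = phi₀ e^(−cz) ⇒ phi₁/phi₂ = e^{c(z₂−z₁)} ⇒ c = ln(phi₁/phi₂)/(z₂−z₁)
c = ln(0.169/0.057) / (3.5 − 1.9) = ln(2.965) / 1.6 = 1.0868 / 1.6 = 0.6793 km⁻¹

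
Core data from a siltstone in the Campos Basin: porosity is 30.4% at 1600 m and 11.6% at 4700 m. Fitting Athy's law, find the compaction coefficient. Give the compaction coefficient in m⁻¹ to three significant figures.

0.000311 m⁻¹

Working in km (1 km = 1000 m; k in km⁻¹ = k in m⁻¹ × 1000):
Athy: n(Z) = n₀ e^(−kZ) ⇒ n₁/n₂ = e^{k(Z₂−Z₁)} ⇒ k = ln(n₁/n₂)/(Z₂−Z₁)
k = ln(0.304/0.116) / (4.7 − 1.6) = ln(2.621) / 3.1 = 0.9634 / 3.1 = 0.3108 km⁻¹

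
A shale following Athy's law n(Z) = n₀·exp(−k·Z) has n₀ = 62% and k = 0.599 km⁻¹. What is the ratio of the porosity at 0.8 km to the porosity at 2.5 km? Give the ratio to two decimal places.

n(Z₁)/n(Z₂) = e^(−k·Z₁)/e^(−k·Z₂) = e^{k(Z₂−Z₁)}
= exp(0.599 × 1.7) = exp(1.018) = 2.7685

2.77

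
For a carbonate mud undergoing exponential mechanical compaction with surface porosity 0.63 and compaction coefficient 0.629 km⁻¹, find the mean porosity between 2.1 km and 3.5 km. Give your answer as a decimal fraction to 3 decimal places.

0.112

⟨phi⟩ = (1/(z₂−z₁)) ∫ phi₀ e^(−cz) dz = phi₀·(e^(−c·z₁) − e^(−c·z₂)) / (c·(z₂−z₁))
e^(−0.629×2.1) = 0.2669; e^(−0.629×3.5) = 0.1106
⟨phi⟩ = 0.63 × (0.2669 − 0.1106) / (0.629 × 1.4) = 0.63 × 0.1774 = 0.1118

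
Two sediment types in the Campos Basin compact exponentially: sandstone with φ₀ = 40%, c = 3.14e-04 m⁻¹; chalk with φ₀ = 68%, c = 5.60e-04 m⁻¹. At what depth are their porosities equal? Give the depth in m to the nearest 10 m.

Working in km (1 km = 1000 m; c in km⁻¹ = c in m⁻¹ × 1000):
Set φ₀ₐ e^(−cₐZ) = φ₀ᵦ e^(−cᵦZ) ⇒ ln(φ₀ₐ/φ₀ᵦ) = (cₐ − cᵦ)·Z
Z = ln(0.4/0.68) / (0.314 − 0.56) = -0.5306 / -0.246 = 2.157 km

2160 m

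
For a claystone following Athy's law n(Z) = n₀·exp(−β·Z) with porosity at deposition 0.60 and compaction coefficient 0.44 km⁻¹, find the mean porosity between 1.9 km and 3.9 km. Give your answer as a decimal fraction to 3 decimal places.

0.173

⟨n⟩ = (1/(Z₂−Z₁)) ∫ n₀ e^(−βZ) dZ = n₀·(e^(−β·Z₁) − e^(−β·Z₂)) / (β·(Z₂−Z₁))
e^(−0.44×1.9) = 0.4334; e^(−0.44×3.9) = 0.1798
⟨n⟩ = 0.6 × (0.4334 − 0.1798) / (0.44 × 2) = 0.6 × 0.2882 = 0.1729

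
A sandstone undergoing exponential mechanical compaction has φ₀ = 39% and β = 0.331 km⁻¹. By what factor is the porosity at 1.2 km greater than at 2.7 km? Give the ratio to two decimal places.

1.64

φ(d₁)/φ(d₂) = e^(−β·d₁)/e^(−β·d₂) = e^{β(d₂−d₁)}
= exp(0.331 × 1.5) = exp(0.4965) = 1.6430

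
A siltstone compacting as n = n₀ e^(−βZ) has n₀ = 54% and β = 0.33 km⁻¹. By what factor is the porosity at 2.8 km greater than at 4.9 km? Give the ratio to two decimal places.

n(Z₁)/n(Z₂) = e^(−β·Z₁)/e^(−β·Z₂) = e^{β(Z₂−Z₁)}
= exp(0.33 × 2.1) = exp(0.693) = 1.9997

2.00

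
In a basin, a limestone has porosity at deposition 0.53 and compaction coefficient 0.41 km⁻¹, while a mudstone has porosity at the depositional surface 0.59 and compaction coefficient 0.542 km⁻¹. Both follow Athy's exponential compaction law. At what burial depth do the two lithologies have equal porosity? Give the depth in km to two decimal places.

Set φ₀ₐ e^(−kₐz) = φ₀ᵦ e^(−kᵦz) ⇒ ln(φ₀ₐ/φ₀ᵦ) = (kₐ − kᵦ)·z
z = ln(0.53/0.59) / (0.41 − 0.542) = -0.1072 / -0.132 = 0.812 km

0.81 km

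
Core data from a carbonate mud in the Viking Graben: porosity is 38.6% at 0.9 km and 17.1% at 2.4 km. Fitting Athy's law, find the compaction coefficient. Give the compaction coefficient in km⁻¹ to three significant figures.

Athy: phi(d) = phi₀ e^(−kd) ⇒ phi₁/phi₂ = e^{k(d₂−d₁)} ⇒ k = ln(phi₁/phi₂)/(d₂−d₁)
k = ln(0.386/0.171) / (2.4 − 0.9) = ln(2.257) / 1.5 = 0.8142 / 1.5 = 0.5428 km⁻¹

0.543 km⁻¹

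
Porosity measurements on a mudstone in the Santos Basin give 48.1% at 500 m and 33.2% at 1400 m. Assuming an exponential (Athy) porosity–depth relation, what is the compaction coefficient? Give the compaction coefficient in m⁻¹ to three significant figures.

Working in km (1 km = 1000 m; c in km⁻¹ = c in m⁻¹ × 1000):
Athy: n(d) = n₀ e^(−cd) ⇒ n₁/n₂ = e^{c(d₂−d₁)} ⇒ c = ln(n₁/n₂)/(d₂−d₁)
c = ln(0.481/0.332) / (1.4 − 0.5) = ln(1.449) / 0.9 = 0.3707 / 0.9 = 0.4119 km⁻¹

0.000412 m⁻¹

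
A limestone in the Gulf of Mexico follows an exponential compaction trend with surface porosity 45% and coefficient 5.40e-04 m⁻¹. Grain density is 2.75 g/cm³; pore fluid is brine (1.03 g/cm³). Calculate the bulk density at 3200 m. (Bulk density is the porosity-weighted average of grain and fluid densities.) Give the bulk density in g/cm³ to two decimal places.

Working in km (1 km = 1000 m; c in km⁻¹ = c in m⁻¹ × 1000):
Porosity at depth: n = 0.45·exp(−0.54×3.2) = 0.45×0.1776 = 0.0799
Bulk density: ρ_b = (1−n)ρ_g + n·ρ_f = 0.9201×2.75 + 0.0799×1.03
       = 2.530 + 0.082 = 2.613 g/cm³

2.61 g/cm³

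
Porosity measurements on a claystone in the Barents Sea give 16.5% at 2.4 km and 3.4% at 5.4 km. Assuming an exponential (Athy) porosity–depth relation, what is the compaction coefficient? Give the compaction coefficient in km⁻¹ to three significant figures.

Athy: phi(d) = phi₀ e^(−kd) ⇒ phi₁/phi₂ = e^{k(d₂−d₁)} ⇒ k = ln(phi₁/phi₂)/(d₂−d₁)
k = ln(0.165/0.034) / (5.4 − 2.4) = ln(4.853) / 3 = 1.5796 / 3 = 0.5265 km⁻¹

0.527 km⁻¹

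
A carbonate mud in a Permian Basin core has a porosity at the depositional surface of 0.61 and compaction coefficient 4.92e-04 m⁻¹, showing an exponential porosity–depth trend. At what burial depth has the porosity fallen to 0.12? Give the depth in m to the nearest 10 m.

3300 m

Working in km (1 km = 1000 m; k in km⁻¹ = k in m⁻¹ × 1000):
Invert Athy's law: Z = ln(n₀/n) / k
Z = ln(0.61/0.12) / 0.492 = ln(5.083) / 0.492 = 1.6260 / 0.492 = 3.305 km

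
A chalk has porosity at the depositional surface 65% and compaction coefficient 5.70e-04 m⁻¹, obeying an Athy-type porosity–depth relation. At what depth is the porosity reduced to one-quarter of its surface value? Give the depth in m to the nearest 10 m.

2430 m

Working in km (1 km = 1000 m; c in km⁻¹ = c in m⁻¹ × 1000):
phi/phi₀ = 1/4 ⇒ exp(−c·z) = 1/4 ⇒ z = ln(4) / c
z = 1.3863 / 0.57 = 2.432 km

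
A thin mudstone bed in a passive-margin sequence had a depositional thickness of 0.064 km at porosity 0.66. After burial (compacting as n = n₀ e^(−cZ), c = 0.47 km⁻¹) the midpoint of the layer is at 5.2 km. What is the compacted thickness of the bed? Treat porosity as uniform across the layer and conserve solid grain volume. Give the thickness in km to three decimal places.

0.023 km

Porosity at 5.2 km: n = 0.66·exp(−0.47×5.2) = 0.0573
Solid-volume conservation: h(1−n) = h₀(1−n₀) ⇒ h = h₀·(1−n₀)/(1−n)
h = 0.064 × (1 − 0.66)/(1 − 0.0573) = 0.064 × 0.3607 = 0.0231 km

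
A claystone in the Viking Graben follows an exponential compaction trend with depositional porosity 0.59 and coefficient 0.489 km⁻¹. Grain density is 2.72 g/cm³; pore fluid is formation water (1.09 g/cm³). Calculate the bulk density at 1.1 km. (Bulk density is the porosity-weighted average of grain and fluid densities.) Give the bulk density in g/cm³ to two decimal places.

Porosity at depth: phi = 0.59·exp(−0.489×1.1) = 0.59×0.5840 = 0.3445
Bulk density: ρ_b = (1−phi)ρ_g + phi·ρ_f = 0.6555×2.72 + 0.3445×1.09
       = 1.783 + 0.376 = 2.158 g/cm³

2.16 g/cm³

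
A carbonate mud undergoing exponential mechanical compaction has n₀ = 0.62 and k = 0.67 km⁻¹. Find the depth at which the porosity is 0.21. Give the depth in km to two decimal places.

1.62 km

Invert Athy's law: d = ln(n₀/n) / k
d = ln(0.62/0.21) / 0.67 = ln(2.952) / 0.67 = 1.0826 / 0.67 = 1.616 km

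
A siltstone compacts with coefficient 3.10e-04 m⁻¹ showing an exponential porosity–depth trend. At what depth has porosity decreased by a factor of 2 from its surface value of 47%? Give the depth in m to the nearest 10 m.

Working in km (1 km = 1000 m; k in km⁻¹ = k in m⁻¹ × 1000):
φ/φ₀ = 1/2 ⇒ exp(−k·z) = 1/2 ⇒ z = ln(2) / k
z = 0.6931 / 0.31 = 2.236 km

2240 m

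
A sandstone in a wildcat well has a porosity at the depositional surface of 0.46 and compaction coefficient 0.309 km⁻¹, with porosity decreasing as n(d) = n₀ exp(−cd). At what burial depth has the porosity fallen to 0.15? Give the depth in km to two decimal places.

3.63 km

Invert Athy's law: d = ln(n₀/n) / c
d = ln(0.46/0.15) / 0.309 = ln(3.067) / 0.309 = 1.1206 / 0.309 = 3.627 km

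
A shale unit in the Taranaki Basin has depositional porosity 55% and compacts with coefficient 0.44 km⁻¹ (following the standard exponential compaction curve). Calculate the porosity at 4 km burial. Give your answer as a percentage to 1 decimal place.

9.5%

n = n₀·exp(−c·d) = 0.55 × exp(−0.44 × 4) = 0.55 × exp(−1.76)
  = 0.55 × 0.1720 = 0.0946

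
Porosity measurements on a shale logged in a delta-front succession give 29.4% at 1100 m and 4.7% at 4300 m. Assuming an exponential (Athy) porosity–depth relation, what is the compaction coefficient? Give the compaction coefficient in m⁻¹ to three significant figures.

Working in km (1 km = 1000 m; c in km⁻¹ = c in m⁻¹ × 1000):
Athy: φ(Z) = φ₀ e^(−cZ) ⇒ φ₁/φ₂ = e^{c(Z₂−Z₁)} ⇒ c = ln(φ₁/φ₂)/(Z₂−Z₁)
c = ln(0.294/0.047) / (4.3 − 1.1) = ln(6.255) / 3.2 = 1.8334 / 3.2 = 0.5729 km⁻¹

0.000573 m⁻¹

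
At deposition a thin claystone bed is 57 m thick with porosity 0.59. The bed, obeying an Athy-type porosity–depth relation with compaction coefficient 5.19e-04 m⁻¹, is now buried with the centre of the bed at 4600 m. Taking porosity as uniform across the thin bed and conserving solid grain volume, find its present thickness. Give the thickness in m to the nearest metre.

25 m

Working in km (1 km = 1000 m; k in km⁻¹ = k in m⁻¹ × 1000):
Porosity at 4.6 km: n = 0.59·exp(−0.519×4.6) = 0.0542
Solid-volume conservation: h(1−n) = h₀(1−n₀) ⇒ h = h₀·(1−n₀)/(1−n)
h = 0.057 × (1 − 0.59)/(1 − 0.0542) = 0.057 × 0.4335 = 0.0247 km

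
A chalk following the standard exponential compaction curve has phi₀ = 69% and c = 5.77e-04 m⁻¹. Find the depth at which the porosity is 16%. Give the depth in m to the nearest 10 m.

Working in km (1 km = 1000 m; c in km⁻¹ = c in m⁻¹ × 1000):
Invert Athy's law: d = ln(phi₀/phi) / c
d = ln(0.69/0.16) / 0.577 = ln(4.312) / 0.577 = 1.4615 / 0.577 = 2.533 km

2530 m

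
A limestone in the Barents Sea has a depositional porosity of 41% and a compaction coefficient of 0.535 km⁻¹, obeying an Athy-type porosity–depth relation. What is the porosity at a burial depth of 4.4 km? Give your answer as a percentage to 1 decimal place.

phi = phi₀·exp(−β·Z) = 0.41 × exp(−0.535 × 4.4) = 0.41 × exp(−2.354)
  = 0.41 × 0.0950 = 0.0389

3.9%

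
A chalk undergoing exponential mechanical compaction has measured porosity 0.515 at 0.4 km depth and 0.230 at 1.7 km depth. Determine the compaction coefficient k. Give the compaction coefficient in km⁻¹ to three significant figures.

0.620 km⁻¹

Athy: n(d) = n₀ e^(−kd) ⇒ n₁/n₂ = e^{k(d₂−d₁)} ⇒ k = ln(n₁/n₂)/(d₂−d₁)
k = ln(0.515/0.23) / (1.7 − 0.4) = ln(2.239) / 1.3 = 0.8061 / 1.3 = 0.6201 km⁻¹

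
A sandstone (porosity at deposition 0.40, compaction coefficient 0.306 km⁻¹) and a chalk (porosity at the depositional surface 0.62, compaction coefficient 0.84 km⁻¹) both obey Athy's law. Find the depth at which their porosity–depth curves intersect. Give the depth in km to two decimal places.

Set phi₀ₐ e^(−kₐz) = phi₀ᵦ e^(−kᵦz) ⇒ ln(phi₀ₐ/phi₀ᵦ) = (kₐ − kᵦ)·z
z = ln(0.4/0.62) / (0.306 − 0.84) = -0.4383 / -0.534 = 0.821 km

0.82 km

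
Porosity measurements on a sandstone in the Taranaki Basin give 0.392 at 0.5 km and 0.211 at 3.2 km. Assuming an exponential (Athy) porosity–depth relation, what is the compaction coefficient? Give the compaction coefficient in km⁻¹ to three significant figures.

Athy: φ(Z) = φ₀ e^(−cZ) ⇒ φ₁/φ₂ = e^{c(Z₂−Z₁)} ⇒ c = ln(φ₁/φ₂)/(Z₂−Z₁)
c = ln(0.392/0.211) / (3.2 − 0.5) = ln(1.858) / 2.7 = 0.6194 / 2.7 = 0.2294 km⁻¹

0.229 km⁻¹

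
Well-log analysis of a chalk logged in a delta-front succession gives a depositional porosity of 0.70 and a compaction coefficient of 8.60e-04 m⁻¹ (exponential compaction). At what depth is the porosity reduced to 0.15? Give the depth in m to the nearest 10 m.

Working in km (1 km = 1000 m; β in km⁻¹ = β in m⁻¹ × 1000):
Invert Athy's law: d = ln(φ₀/φ) / β
d = ln(0.7/0.15) / 0.86 = ln(4.667) / 0.86 = 1.5404 / 0.86 = 1.791 km

1790 m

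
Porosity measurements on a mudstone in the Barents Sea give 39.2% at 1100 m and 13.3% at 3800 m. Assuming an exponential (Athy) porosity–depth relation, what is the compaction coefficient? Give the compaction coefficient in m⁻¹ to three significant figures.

0.000400 m⁻¹

Working in km (1 km = 1000 m; β in km⁻¹ = β in m⁻¹ × 1000):
Athy: n(d) = n₀ e^(−βd) ⇒ n₁/n₂ = e^{β(d₂−d₁)} ⇒ β = ln(n₁/n₂)/(d₂−d₁)
β = ln(0.392/0.133) / (3.8 − 1.1) = ln(2.947) / 2.7 = 1.0809 / 2.7 = 0.4003 km⁻¹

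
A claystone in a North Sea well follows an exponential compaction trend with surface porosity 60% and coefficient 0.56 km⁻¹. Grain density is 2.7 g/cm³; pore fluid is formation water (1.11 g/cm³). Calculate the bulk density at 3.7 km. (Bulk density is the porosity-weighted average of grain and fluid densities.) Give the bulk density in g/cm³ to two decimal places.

2.58 g/cm³

Porosity at depth: phi = 0.6·exp(−0.56×3.7) = 0.6×0.1259 = 0.0756
Bulk density: ρ_b = (1−phi)ρ_g + phi·ρ_f = 0.9244×2.7 + 0.0756×1.11
       = 2.496 + 0.084 = 2.580 g/cm³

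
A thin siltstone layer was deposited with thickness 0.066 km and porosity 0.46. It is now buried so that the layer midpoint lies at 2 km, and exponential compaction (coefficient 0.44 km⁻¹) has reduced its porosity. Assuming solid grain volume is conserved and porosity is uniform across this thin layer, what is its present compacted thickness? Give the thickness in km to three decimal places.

0.044 km

Porosity at 2 km: phi = 0.46·exp(−0.44×2) = 0.1908
Solid-volume conservation: h(1−phi) = h₀(1−phi₀) ⇒ h = h₀·(1−phi₀)/(1−phi)
h = 0.066 × (1 − 0.46)/(1 − 0.1908) = 0.066 × 0.6673 = 0.0440 km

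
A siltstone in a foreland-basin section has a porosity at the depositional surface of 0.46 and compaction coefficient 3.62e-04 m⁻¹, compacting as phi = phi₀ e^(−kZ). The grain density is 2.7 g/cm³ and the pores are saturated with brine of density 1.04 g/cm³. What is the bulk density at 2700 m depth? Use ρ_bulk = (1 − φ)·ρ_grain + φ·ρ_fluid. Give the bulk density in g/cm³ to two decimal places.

Working in km (1 km = 1000 m; k in km⁻¹ = k in m⁻¹ × 1000):
Porosity at depth: phi = 0.46·exp(−0.362×2.7) = 0.46×0.3763 = 0.1731
Bulk density: ρ_b = (1−phi)ρ_g + phi·ρ_f = 0.8269×2.7 + 0.1731×1.04
       = 2.233 + 0.180 = 2.413 g/cm³

2.41 g/cm³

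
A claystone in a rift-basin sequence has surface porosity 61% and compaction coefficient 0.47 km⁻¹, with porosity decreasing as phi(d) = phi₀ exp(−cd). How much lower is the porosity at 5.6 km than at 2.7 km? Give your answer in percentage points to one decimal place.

phi(2.7) = 0.61·e^(−0.47×2.7) = 0.1715
phi(5.6) = 0.61·e^(−0.47×5.6) = 0.0439
Δphi = 0.1715 − 0.0439 = 0.1276

12.8 percentage points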